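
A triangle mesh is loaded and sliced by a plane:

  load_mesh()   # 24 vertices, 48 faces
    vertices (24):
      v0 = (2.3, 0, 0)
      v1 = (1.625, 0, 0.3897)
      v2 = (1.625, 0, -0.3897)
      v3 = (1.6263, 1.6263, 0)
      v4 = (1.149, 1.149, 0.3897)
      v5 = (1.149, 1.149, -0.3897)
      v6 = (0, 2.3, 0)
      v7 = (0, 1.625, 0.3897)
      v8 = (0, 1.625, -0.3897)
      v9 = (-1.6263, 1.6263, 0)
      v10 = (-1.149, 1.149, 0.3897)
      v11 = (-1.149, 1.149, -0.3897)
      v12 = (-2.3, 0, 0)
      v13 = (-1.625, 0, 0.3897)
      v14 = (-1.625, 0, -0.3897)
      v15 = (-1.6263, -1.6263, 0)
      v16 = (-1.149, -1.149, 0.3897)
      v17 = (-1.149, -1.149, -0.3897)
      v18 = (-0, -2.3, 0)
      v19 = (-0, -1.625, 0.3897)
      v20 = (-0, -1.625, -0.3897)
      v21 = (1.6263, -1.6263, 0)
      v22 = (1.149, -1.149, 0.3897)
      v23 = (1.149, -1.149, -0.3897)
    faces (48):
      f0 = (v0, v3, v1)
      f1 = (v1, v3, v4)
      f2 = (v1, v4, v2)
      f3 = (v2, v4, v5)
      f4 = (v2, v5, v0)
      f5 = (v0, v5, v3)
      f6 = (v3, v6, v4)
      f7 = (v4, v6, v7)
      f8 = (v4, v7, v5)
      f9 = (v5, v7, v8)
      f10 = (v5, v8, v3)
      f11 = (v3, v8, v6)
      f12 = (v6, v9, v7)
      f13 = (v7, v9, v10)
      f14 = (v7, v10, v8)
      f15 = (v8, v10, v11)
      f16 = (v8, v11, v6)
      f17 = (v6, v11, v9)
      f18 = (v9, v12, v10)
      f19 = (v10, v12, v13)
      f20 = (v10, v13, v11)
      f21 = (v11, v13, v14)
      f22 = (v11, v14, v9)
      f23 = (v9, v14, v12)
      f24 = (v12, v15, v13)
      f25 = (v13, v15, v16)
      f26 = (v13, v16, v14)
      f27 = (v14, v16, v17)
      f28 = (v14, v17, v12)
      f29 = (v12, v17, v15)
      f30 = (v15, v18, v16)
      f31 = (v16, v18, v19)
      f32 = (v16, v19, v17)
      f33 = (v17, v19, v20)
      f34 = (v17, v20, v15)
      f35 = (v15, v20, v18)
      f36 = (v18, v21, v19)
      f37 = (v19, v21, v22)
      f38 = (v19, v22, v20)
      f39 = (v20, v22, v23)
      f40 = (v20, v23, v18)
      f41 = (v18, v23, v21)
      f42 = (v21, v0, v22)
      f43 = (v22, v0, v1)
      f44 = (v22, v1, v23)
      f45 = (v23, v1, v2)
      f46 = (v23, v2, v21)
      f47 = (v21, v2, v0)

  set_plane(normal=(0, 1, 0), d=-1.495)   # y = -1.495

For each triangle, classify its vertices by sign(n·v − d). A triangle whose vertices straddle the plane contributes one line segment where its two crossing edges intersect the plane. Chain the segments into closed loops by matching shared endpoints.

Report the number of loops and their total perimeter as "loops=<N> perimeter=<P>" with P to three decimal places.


loops=2 perimeter=7.274

Straddling triangles (16 of 48):
  (v12,v15,v13) [+-+] → (-1.68069, -1.495, 0)–(-1.6262, -1.495, 0.0314626)  len=0.0629
  (v13,v15,v16) [+-+] → (-1.6262, -1.495, 0.0314626)–(-1.495, -1.495, 0.107202)  len=0.1515
  (v12,v17,v15) [++-] → (-1.495, -1.495, -0.107202)–(-1.68069, -1.495, 0)  len=0.2144
  (v15,v18,v16) [--+] → (-0.803601, -1.495, 0.272553)–(-1.495, -1.495, 0.107202)  len=0.7109
  (v16,v18,v19) [+--] → (-0.803601, -1.495, 0.272553)–(-0.313803, -1.495, 0.3897)  len=0.5036
  (v16,v19,v17) [+-+] → (-0.313803, -1.495, 0.3897)–(-0.313803, -1.495, 0.176839)  len=0.2129
  (v17,v19,v20) [+--] → (-0.313803, -1.495, 0.176839)–(-0.313803, -1.495, -0.3897)  len=0.5665
  (v17,v20,v15) [+--] → (-0.313803, -1.495, -0.3897)–(-1.495, -1.495, -0.107202)  len=1.2145
  (v19,v21,v22) [--+] → (1.495, -1.495, 0.107202)–(0.313803, -1.495, 0.3897)  len=1.2145
  (v19,v22,v20) [-+-] → (0.313803, -1.495, 0.3897)–(0.313803, -1.495, -0.176839)  len=0.5665
  (v20,v22,v23) [-++] → (0.313803, -1.495, -0.176839)–(0.313803, -1.495, -0.3897)  len=0.2129
  (v20,v23,v18) [-+-] → (0.313803, -1.495, -0.3897)–(0.803601, -1.495, -0.272553)  len=0.5036
  (v18,v23,v21) [-+-] → (0.803601, -1.495, -0.272553)–(1.495, -1.495, -0.107202)  len=0.7109
  (v21,v0,v22) [-++] → (1.68069, -1.495, 0)–(1.495, -1.495, 0.107202)  len=0.2144
  (v23,v2,v21) [++-] → (1.6262, -1.495, -0.0314626)–(1.495, -1.495, -0.107202)  len=0.1515
  (v21,v2,v0) [-++] → (1.6262, -1.495, -0.0314626)–(1.68069, -1.495, 0)  len=0.0629

Chained into 2 loop(s):
  loop 1: 8 segments, perimeter = 3.6372
  loop 2: 8 segments, perimeter = 3.6372
Total perimeter = 7.274


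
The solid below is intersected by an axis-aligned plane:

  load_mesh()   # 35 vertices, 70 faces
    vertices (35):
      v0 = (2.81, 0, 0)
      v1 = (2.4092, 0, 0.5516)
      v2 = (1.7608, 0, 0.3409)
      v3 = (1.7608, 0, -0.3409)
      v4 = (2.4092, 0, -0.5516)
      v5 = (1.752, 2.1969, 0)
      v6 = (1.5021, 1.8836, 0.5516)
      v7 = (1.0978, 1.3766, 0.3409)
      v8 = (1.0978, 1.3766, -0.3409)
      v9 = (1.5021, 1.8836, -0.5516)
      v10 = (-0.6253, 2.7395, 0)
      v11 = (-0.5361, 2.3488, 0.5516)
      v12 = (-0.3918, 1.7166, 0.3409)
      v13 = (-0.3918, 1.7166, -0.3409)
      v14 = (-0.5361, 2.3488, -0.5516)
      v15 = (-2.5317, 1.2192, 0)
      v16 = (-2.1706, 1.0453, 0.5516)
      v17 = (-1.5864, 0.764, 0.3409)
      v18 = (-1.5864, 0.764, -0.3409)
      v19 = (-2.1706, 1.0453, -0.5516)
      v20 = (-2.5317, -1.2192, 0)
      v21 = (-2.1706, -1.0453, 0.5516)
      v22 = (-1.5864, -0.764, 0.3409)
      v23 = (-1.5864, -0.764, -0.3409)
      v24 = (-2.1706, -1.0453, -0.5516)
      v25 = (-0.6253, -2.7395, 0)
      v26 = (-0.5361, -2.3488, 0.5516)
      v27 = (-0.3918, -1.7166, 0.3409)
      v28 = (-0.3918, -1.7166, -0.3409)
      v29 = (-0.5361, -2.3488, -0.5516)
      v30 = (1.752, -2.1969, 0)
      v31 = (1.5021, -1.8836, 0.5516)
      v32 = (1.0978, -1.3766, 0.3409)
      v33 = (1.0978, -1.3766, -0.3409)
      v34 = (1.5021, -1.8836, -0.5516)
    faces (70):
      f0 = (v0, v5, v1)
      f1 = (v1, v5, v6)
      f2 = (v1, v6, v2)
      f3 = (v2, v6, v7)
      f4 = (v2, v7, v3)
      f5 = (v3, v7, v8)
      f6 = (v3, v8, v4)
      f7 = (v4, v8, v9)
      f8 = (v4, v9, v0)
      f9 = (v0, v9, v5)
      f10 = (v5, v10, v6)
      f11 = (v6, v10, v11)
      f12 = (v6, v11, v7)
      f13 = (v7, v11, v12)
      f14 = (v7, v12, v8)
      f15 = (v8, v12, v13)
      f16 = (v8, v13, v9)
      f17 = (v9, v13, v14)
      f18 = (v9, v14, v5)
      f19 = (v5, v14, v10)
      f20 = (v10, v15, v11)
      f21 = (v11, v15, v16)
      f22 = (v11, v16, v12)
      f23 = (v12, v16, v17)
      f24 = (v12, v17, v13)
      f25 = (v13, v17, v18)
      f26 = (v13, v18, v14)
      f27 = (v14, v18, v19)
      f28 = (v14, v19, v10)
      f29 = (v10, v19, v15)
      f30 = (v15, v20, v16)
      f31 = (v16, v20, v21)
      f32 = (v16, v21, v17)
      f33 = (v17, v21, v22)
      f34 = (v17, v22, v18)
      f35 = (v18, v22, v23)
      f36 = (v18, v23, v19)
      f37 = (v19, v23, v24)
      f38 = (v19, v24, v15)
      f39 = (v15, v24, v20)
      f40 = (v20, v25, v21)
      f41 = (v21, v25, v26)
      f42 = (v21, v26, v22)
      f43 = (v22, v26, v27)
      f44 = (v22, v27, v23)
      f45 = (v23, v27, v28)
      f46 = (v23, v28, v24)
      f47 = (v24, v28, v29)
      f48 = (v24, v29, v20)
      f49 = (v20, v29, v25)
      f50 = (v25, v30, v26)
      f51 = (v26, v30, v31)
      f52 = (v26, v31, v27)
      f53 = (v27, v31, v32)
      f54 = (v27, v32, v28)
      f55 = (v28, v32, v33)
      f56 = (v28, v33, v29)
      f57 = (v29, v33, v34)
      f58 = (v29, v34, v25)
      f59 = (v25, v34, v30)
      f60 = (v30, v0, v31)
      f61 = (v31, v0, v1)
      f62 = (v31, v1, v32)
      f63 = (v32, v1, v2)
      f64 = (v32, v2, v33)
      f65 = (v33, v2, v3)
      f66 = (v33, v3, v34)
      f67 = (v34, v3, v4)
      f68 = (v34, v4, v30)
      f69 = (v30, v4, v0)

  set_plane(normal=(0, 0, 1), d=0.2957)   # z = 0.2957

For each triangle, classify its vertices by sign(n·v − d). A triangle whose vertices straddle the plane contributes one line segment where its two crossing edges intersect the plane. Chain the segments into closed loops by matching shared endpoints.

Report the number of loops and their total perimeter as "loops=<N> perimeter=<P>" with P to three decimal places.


Straddling triangles (28 of 70):
  (v0,v5,v1) [--+] → (2.10431, 1.01919, 0.2957)–(2.59514, 0, 0.2957)  len=1.1312
  (v1,v5,v6) [+-+] → (2.10431, 1.01919, 0.2957)–(1.61803, 2.02895, 0.2957)  len=1.1207
  (v2,v7,v3) [++-] → (1.14175, 1.28534, 0.2957)–(1.7608, 0, 0.2957)  len=1.4266
  (v3,v7,v8) [-+-] → (1.14175, 1.28534, 0.2957)–(1.0978, 1.3766, 0.2957)  len=0.1013
  (v5,v10,v6) [--+] → (0.51515, 2.28067, 0.2957)–(1.61803, 2.02895, 0.2957)  len=1.1312
  (v6,v10,v11) [+-+] → (0.51515, 2.28067, 0.2957)–(-0.577482, 2.53005, 0.2957)  len=1.1207
  (v7,v12,v8) [++-] → (-0.293047, 1.69406, 0.2957)–(1.0978, 1.3766, 0.2957)  len=1.4266
  (v8,v12,v13) [-+-] → (-0.293047, 1.69406, 0.2957)–(-0.3918, 1.7166, 0.2957)  len=0.1013
  (v10,v15,v11) [--+] → (-1.46191, 1.82475, 0.2957)–(-0.577482, 2.53005, 0.2957)  len=1.1312
  (v11,v15,v16) [+-+] → (-1.46191, 1.82475, 0.2957)–(-2.33812, 1.12598, 0.2957)  len=1.1207
  (v12,v17,v13) [++-] → (-1.5072, 0.827153, 0.2957)–(-0.3918, 1.7166, 0.2957)  len=1.4266
  (v13,v17,v18) [-+-] → (-1.5072, 0.827153, 0.2957)–(-1.5864, 0.764, 0.2957)  len=0.1013
  (v15,v20,v16) [--+] → (-2.33812, -0.00525393, 0.2957)–(-2.33812, 1.12598, 0.2957)  len=1.1312
  (v16,v20,v21) [+-+] → (-2.33812, -0.00525393, 0.2957)–(-2.33812, -1.12598, 0.2957)  len=1.1207
  (v17,v22,v18) [++-] → (-1.5864, -0.662701, 0.2957)–(-1.5864, 0.764, 0.2957)  len=1.4267
  (v18,v22,v23) [-+-] → (-1.5864, -0.662701, 0.2957)–(-1.5864, -0.764, 0.2957)  len=0.1013
  (v20,v25,v21) [--+] → (-1.4537, -1.83128, 0.2957)–(-2.33812, -1.12598, 0.2957)  len=1.1312
  (v21,v25,v26) [+-+] → (-1.4537, -1.83128, 0.2957)–(-0.577482, -2.53005, 0.2957)  len=1.1207
  (v22,v27,v23) [++-] → (-0.470996, -1.65345, 0.2957)–(-1.5864, -0.764, 0.2957)  len=1.4266
  (v23,v27,v28) [-+-] → (-0.470996, -1.65345, 0.2957)–(-0.3918, -1.7166, 0.2957)  len=0.1013
  (v25,v30,v26) [--+] → (0.525403, -2.27833, 0.2957)–(-0.577482, -2.53005, 0.2957)  len=1.1312
  (v26,v30,v31) [+-+] → (0.525403, -2.27833, 0.2957)–(1.61803, -2.02895, 0.2957)  len=1.1207
  (v27,v32,v28) [++-] → (0.999047, -1.39914, 0.2957)–(-0.3918, -1.7166, 0.2957)  len=1.4266
  (v28,v32,v33) [-+-] → (0.999047, -1.39914, 0.2957)–(1.0978, -1.3766, 0.2957)  len=0.1013
  (v30,v0,v31) [--+] → (2.10887, -1.00975, 0.2957)–(1.61803, -2.02895, 0.2957)  len=1.1312
  (v31,v0,v1) [+-+] → (2.10887, -1.00975, 0.2957)–(2.59514, 0, 0.2957)  len=1.1207
  (v32,v2,v33) [++-] → (1.71685, -0.0912618, 0.2957)–(1.0978, -1.3766, 0.2957)  len=1.4266
  (v33,v2,v3) [-+-] → (1.71685, -0.0912618, 0.2957)–(1.7608, 0, 0.2957)  len=0.1013

Chained into 2 loop(s):
  loop 1: 14 segments, perimeter = 15.7637
  loop 2: 14 segments, perimeter = 10.6955
Total perimeter = 26.459

loops=2 perimeter=26.459


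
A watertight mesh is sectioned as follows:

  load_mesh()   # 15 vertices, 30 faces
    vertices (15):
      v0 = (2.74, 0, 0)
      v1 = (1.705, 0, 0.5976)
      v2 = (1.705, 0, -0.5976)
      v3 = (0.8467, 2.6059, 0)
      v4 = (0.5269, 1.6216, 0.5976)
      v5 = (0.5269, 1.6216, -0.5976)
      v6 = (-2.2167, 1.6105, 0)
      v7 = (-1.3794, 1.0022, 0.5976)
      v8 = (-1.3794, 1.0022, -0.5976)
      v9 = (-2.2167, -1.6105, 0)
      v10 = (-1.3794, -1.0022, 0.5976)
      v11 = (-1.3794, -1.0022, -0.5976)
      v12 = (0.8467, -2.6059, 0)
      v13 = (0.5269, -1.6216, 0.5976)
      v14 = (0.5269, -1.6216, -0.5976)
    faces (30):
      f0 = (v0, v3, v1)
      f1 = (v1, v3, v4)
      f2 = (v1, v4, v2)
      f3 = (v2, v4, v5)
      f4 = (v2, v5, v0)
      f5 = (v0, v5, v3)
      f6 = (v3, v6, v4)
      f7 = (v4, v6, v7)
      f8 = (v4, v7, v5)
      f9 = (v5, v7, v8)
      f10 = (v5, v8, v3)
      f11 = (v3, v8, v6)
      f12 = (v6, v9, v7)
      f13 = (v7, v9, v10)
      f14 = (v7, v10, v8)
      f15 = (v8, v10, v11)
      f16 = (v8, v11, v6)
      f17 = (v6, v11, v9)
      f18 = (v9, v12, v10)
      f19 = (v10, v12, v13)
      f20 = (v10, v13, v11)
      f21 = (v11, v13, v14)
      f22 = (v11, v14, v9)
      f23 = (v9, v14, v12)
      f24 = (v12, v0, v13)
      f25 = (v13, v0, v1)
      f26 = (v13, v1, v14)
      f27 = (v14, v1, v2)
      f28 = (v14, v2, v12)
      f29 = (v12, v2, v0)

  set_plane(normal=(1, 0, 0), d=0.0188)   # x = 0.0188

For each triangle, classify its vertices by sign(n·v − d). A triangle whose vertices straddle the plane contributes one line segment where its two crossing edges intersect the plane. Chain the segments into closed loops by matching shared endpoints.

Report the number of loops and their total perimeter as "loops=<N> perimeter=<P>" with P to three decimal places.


loops=2 perimeter=6.647

Straddling triangles (12 of 30):
  (v3,v6,v4) [+-+] → (0.0188, 2.33689, 0)–(0.0188, 1.61954, 0.486928)  len=0.8670
  (v4,v6,v7) [+--] → (0.0188, 1.61954, 0.486928)–(0.0188, 1.45651, 0.5976)  len=0.1971
  (v4,v7,v5) [+-+] → (0.0188, 1.45651, 0.5976)–(0.0188, 1.45651, -0.279035)  len=0.8766
  (v5,v7,v8) [+--] → (0.0188, 1.45651, -0.279035)–(0.0188, 1.45651, -0.5976)  len=0.3186
  (v5,v8,v3) [+-+] → (0.0188, 1.45651, -0.5976)–(0.0188, 2.00947, -0.222251)  len=0.6683
  (v3,v8,v6) [+--] → (0.0188, 2.00947, -0.222251)–(0.0188, 2.33689, 0)  len=0.3957
  (v9,v12,v10) [-+-] → (0.0188, -2.33689, 0)–(0.0188, -2.00947, 0.222251)  len=0.3957
  (v10,v12,v13) [-++] → (0.0188, -2.00947, 0.222251)–(0.0188, -1.45651, 0.5976)  len=0.6683
  (v10,v13,v11) [-+-] → (0.0188, -1.45651, 0.5976)–(0.0188, -1.45651, 0.279035)  len=0.3186
  (v11,v13,v14) [-++] → (0.0188, -1.45651, 0.279035)–(0.0188, -1.45651, -0.5976)  len=0.8766
  (v11,v14,v9) [-+-] → (0.0188, -1.45651, -0.5976)–(0.0188, -1.61954, -0.486928)  len=0.1971
  (v9,v14,v12) [-++] → (0.0188, -1.61954, -0.486928)–(0.0188, -2.33689, 0)  len=0.8670

Chained into 2 loop(s):
  loop 1: 6 segments, perimeter = 3.3233
  loop 2: 6 segments, perimeter = 3.3233
Total perimeter = 6.647


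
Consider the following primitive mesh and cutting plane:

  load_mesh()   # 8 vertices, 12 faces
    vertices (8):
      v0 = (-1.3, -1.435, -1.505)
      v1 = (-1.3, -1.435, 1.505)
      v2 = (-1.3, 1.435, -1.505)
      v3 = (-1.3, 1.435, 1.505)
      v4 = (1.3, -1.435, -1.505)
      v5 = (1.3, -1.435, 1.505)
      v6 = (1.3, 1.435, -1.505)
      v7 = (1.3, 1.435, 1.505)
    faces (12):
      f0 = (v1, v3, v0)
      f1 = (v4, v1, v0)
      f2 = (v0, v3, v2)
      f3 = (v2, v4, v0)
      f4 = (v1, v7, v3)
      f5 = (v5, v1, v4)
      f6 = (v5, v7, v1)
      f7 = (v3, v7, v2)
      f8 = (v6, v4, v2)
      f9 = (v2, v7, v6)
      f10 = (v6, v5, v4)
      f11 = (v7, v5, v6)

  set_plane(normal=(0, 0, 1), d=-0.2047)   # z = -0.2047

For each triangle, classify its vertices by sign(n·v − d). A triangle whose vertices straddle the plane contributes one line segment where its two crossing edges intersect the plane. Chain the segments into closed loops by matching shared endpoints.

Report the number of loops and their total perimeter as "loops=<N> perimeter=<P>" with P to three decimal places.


Straddling triangles (8 of 12):
  (v1,v3,v0) [++-] → (-1.3, -0.195179, -0.2047)–(-1.3, -1.435, -0.2047)  len=1.2398
  (v4,v1,v0) [-+-] → (0.176817, -1.435, -0.2047)–(-1.3, -1.435, -0.2047)  len=1.4768
  (v0,v3,v2) [-+-] → (-1.3, -0.195179, -0.2047)–(-1.3, 1.435, -0.2047)  len=1.6302
  (v5,v1,v4) [++-] → (0.176817, -1.435, -0.2047)–(1.3, -1.435, -0.2047)  len=1.1232
  (v3,v7,v2) [++-] → (-0.176817, 1.435, -0.2047)–(-1.3, 1.435, -0.2047)  len=1.1232
  (v2,v7,v6) [-+-] → (-0.176817, 1.435, -0.2047)–(1.3, 1.435, -0.2047)  len=1.4768
  (v6,v5,v4) [-+-] → (1.3, 0.195179, -0.2047)–(1.3, -1.435, -0.2047)  len=1.6302
  (v7,v5,v6) [++-] → (1.3, 0.195179, -0.2047)–(1.3, 1.435, -0.2047)  len=1.2398

Chained into 1 loop(s):
  loop 1: 8 segments, perimeter = 10.9400
Total perimeter = 10.940

loops=1 perimeter=10.940


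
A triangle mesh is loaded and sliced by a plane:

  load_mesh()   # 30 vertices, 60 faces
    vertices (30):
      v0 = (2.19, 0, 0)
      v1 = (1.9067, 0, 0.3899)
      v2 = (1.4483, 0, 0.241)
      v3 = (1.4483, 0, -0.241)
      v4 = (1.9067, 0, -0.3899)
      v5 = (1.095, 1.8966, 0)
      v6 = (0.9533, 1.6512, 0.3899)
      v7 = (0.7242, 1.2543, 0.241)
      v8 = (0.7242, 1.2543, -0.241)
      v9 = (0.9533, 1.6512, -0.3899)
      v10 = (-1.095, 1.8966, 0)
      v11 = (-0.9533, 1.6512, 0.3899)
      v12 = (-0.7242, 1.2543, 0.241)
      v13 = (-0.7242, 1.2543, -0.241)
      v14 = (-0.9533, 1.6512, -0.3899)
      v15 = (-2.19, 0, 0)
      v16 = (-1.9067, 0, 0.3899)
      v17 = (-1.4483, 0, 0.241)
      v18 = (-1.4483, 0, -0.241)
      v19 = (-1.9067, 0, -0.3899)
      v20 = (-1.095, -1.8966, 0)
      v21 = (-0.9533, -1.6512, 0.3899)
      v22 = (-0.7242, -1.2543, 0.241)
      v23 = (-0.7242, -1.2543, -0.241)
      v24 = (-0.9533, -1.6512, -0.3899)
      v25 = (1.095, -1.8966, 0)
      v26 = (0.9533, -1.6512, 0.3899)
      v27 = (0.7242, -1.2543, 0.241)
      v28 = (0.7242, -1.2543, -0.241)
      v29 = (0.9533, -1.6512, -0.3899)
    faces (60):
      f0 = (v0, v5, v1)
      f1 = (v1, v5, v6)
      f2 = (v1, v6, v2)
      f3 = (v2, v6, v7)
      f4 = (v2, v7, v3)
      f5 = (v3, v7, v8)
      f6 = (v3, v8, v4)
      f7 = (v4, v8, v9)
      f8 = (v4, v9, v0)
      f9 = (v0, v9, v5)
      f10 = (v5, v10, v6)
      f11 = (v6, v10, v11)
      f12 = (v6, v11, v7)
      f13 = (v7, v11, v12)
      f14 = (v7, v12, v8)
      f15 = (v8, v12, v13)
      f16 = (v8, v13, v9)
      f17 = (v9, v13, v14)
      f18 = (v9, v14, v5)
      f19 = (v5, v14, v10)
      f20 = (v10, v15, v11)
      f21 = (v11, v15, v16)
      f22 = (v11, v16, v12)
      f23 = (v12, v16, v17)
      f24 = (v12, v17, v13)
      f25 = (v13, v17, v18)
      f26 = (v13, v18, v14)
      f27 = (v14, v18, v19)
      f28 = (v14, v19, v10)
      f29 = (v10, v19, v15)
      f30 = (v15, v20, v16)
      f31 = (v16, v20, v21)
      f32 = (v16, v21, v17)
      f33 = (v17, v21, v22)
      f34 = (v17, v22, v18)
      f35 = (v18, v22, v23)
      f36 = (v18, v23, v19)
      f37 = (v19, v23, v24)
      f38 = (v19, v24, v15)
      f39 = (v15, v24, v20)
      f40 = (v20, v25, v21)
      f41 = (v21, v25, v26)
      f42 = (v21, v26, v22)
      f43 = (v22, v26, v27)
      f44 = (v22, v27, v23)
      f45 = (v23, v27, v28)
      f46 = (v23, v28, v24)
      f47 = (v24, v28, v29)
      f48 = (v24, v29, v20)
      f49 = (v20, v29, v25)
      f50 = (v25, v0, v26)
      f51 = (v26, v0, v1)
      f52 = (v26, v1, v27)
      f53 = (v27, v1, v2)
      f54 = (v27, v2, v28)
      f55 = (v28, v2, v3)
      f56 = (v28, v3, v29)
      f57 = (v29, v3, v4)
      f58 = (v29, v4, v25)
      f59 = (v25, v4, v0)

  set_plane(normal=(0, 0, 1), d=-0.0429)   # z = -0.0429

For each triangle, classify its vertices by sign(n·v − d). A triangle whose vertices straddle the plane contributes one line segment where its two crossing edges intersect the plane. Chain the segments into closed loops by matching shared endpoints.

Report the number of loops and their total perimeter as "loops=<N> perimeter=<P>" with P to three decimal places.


loops=2 perimeter=21.643

Straddling triangles (24 of 60):
  (v2,v7,v3) [++-] → (1.1507, 0.515512, -0.0429)–(1.4483, 0, -0.0429)  len=0.5952
  (v3,v7,v8) [-+-] → (1.1507, 0.515512, -0.0429)–(0.7242, 1.2543, -0.0429)  len=0.8531
  (v4,v9,v0) [--+] → (2.05393, 0.181679, -0.0429)–(2.15883, 0, -0.0429)  len=0.2098
  (v0,v9,v5) [+-+] → (2.05393, 0.181679, -0.0429)–(1.07941, 1.8696, -0.0429)  len=1.9490
  (v7,v12,v8) [++-] → (0.128914, 1.2543, -0.0429)–(0.7242, 1.2543, -0.0429)  len=0.5953
  (v8,v12,v13) [-+-] → (0.128914, 1.2543, -0.0429)–(-0.7242, 1.2543, -0.0429)  len=0.8531
  (v9,v14,v5) [--+] → (0.869629, 1.8696, -0.0429)–(1.07941, 1.8696, -0.0429)  len=0.2098
  (v5,v14,v10) [+-+] → (0.869629, 1.8696, -0.0429)–(-1.07941, 1.8696, -0.0429)  len=1.9490
  (v12,v17,v13) [++-] → (-1.0218, 0.738788, -0.0429)–(-0.7242, 1.2543, -0.0429)  len=0.5952
  (v13,v17,v18) [-+-] → (-1.0218, 0.738788, -0.0429)–(-1.4483, 0, -0.0429)  len=0.8531
  (v14,v19,v10) [--+] → (-1.18431, 1.68792, -0.0429)–(-1.07941, 1.8696, -0.0429)  len=0.2098
  (v10,v19,v15) [+-+] → (-1.18431, 1.68792, -0.0429)–(-2.15883, 0, -0.0429)  len=1.9490
  (v17,v22,v18) [++-] → (-1.1507, -0.515512, -0.0429)–(-1.4483, 0, -0.0429)  len=0.5952
  (v18,v22,v23) [-+-] → (-1.1507, -0.515512, -0.0429)–(-0.7242, -1.2543, -0.0429)  len=0.8531
  (v19,v24,v15) [--+] → (-2.05393, -0.181679, -0.0429)–(-2.15883, 0, -0.0429)  len=0.2098
  (v15,v24,v20) [+-+] → (-2.05393, -0.181679, -0.0429)–(-1.07941, -1.8696, -0.0429)  len=1.9490
  (v22,v27,v23) [++-] → (-0.128914, -1.2543, -0.0429)–(-0.7242, -1.2543, -0.0429)  len=0.5953
  (v23,v27,v28) [-+-] → (-0.128914, -1.2543, -0.0429)–(0.7242, -1.2543, -0.0429)  len=0.8531
  (v24,v29,v20) [--+] → (-0.869629, -1.8696, -0.0429)–(-1.07941, -1.8696, -0.0429)  len=0.2098
  (v20,v29,v25) [+-+] → (-0.869629, -1.8696, -0.0429)–(1.07941, -1.8696, -0.0429)  len=1.9490
  (v27,v2,v28) [++-] → (1.0218, -0.738788, -0.0429)–(0.7242, -1.2543, -0.0429)  len=0.5952
  (v28,v2,v3) [-+-] → (1.0218, -0.738788, -0.0429)–(1.4483, 0, -0.0429)  len=0.8531
  (v29,v4,v25) [--+] → (1.18431, -1.68792, -0.0429)–(1.07941, -1.8696, -0.0429)  len=0.2098
  (v25,v4,v0) [+-+] → (1.18431, -1.68792, -0.0429)–(2.15883, 0, -0.0429)  len=1.9490

Chained into 2 loop(s):
  loop 1: 12 segments, perimeter = 8.6900
  loop 2: 12 segments, perimeter = 12.9530
Total perimeter = 21.643


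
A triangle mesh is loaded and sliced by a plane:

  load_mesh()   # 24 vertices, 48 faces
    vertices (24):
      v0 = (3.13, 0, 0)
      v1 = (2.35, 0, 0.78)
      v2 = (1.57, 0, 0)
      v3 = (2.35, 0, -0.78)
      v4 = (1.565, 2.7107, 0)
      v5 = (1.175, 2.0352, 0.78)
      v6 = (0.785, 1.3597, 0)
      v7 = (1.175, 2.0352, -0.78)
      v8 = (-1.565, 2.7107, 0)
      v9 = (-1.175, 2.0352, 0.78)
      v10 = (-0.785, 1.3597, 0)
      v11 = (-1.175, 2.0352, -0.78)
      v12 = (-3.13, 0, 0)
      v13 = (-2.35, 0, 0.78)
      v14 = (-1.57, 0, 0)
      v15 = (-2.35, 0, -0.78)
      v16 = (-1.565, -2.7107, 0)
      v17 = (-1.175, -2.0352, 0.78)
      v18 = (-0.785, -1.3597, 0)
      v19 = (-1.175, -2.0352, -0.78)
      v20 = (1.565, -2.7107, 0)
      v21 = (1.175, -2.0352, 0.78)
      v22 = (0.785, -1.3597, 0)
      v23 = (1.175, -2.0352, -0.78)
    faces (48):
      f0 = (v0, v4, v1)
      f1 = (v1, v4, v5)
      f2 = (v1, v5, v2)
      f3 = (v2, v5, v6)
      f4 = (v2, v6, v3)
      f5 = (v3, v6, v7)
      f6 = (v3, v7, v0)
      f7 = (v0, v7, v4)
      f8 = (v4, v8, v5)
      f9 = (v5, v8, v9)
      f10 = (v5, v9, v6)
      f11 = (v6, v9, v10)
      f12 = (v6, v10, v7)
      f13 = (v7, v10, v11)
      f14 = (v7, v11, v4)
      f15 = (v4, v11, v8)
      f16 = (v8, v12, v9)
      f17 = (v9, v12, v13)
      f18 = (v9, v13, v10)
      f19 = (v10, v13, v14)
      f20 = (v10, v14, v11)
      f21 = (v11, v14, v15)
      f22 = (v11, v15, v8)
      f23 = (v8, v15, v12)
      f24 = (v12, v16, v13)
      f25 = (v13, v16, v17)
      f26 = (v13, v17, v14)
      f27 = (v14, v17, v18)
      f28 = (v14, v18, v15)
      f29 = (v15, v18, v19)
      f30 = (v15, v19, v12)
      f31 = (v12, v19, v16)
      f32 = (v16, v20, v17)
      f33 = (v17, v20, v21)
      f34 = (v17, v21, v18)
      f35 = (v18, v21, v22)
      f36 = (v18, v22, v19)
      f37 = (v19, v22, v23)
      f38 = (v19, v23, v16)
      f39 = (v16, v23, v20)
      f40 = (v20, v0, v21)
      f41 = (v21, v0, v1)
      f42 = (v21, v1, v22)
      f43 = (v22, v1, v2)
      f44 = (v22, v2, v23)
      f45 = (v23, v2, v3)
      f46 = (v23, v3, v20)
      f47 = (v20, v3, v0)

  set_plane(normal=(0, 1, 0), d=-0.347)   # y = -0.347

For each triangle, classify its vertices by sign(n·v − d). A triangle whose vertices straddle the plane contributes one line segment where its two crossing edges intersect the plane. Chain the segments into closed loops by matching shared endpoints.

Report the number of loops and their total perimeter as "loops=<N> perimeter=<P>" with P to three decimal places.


loops=2 perimeter=8.825

Straddling triangles (16 of 48):
  (v12,v16,v13) [+-+] → (-2.92966, -0.347, 0)–(-2.24951, -0.347, 0.680151)  len=0.9619
  (v13,v16,v17) [+--] → (-2.24951, -0.347, 0.680151)–(-2.14966, -0.347, 0.78)  len=0.1412
  (v13,v17,v14) [+-+] → (-2.14966, -0.347, 0.78)–(-1.50265, -0.347, 0.132989)  len=0.9150
  (v14,v17,v18) [+--] → (-1.50265, -0.347, 0.132989)–(-1.36967, -0.347, 0)  len=0.1881
  (v14,v18,v15) [+-+] → (-1.36967, -0.347, 0)–(-1.95061, -0.347, -0.580941)  len=0.8216
  (v15,v18,v19) [+--] → (-1.95061, -0.347, -0.580941)–(-2.14966, -0.347, -0.78)  len=0.2815
  (v15,v19,v12) [+-+] → (-2.14966, -0.347, -0.78)–(-2.79667, -0.347, -0.132989)  len=0.9150
  (v12,v19,v16) [+--] → (-2.79667, -0.347, -0.132989)–(-2.92966, -0.347, 0)  len=0.1881
  (v20,v0,v21) [-+-] → (2.92966, -0.347, 0)–(2.79667, -0.347, 0.132989)  len=0.1881
  (v21,v0,v1) [-++] → (2.79667, -0.347, 0.132989)–(2.14966, -0.347, 0.78)  len=0.9150
  (v21,v1,v22) [-+-] → (2.14966, -0.347, 0.78)–(1.95061, -0.347, 0.580941)  len=0.2815
  (v22,v1,v2) [-++] → (1.95061, -0.347, 0.580941)–(1.36967, -0.347, 0)  len=0.8216
  (v22,v2,v23) [-+-] → (1.36967, -0.347, 0)–(1.50265, -0.347, -0.132989)  len=0.1881
  (v23,v2,v3) [-++] → (1.50265, -0.347, -0.132989)–(2.14966, -0.347, -0.78)  len=0.9150
  (v23,v3,v20) [-+-] → (2.14966, -0.347, -0.78)–(2.24951, -0.347, -0.680151)  len=0.1412
  (v20,v3,v0) [-++] → (2.24951, -0.347, -0.680151)–(2.92966, -0.347, 0)  len=0.9619

Chained into 2 loop(s):
  loop 1: 8 segments, perimeter = 4.4123
  loop 2: 8 segments, perimeter = 4.4123
Total perimeter = 8.825


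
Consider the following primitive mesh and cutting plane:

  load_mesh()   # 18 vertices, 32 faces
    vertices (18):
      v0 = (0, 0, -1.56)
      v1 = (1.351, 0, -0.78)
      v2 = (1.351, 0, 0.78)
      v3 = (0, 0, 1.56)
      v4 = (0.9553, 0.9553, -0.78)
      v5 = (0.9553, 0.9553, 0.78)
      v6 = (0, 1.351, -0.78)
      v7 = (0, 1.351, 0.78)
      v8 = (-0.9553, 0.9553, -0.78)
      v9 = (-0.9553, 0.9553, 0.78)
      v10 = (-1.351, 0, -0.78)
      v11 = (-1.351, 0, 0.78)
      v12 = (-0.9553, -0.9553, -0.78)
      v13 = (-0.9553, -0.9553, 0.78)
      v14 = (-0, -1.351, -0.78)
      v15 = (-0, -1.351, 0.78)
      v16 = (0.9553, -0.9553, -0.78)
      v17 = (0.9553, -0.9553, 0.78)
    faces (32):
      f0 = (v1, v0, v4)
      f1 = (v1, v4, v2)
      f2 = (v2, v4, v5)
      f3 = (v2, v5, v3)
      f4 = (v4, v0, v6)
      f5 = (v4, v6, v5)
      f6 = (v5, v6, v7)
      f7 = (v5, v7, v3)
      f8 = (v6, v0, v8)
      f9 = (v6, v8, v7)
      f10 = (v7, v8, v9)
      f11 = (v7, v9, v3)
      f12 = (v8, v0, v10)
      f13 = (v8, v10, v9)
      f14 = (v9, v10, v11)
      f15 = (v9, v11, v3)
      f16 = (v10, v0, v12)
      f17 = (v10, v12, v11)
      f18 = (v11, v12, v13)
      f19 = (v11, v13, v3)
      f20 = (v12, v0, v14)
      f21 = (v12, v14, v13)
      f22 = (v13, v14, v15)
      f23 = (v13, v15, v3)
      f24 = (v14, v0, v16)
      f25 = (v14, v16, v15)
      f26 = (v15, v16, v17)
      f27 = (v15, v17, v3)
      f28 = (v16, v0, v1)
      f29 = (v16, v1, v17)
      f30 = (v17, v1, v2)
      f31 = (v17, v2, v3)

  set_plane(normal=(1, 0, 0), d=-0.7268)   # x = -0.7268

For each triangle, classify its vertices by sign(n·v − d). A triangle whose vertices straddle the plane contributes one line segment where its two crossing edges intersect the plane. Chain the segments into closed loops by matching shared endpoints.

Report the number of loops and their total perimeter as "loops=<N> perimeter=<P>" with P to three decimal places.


loops=1 perimeter=7.602

Straddling triangles (12 of 32):
  (v6,v0,v8) [++-] → (-0.7268, 0.7268, -0.96657)–(-0.7268, 1.04995, -0.78)  len=0.3731
  (v6,v8,v7) [+-+] → (-0.7268, 1.04995, -0.78)–(-0.7268, 1.04995, -0.406861)  len=0.3731
  (v7,v8,v9) [+--] → (-0.7268, 1.04995, -0.406861)–(-0.7268, 1.04995, 0.78)  len=1.1869
  (v7,v9,v3) [+-+] → (-0.7268, 1.04995, 0.78)–(-0.7268, 0.7268, 0.96657)  len=0.3731
  (v8,v0,v10) [-+-] → (-0.7268, 0.7268, -0.96657)–(-0.7268, 0, -1.14038)  len=0.7473
  (v9,v11,v3) [--+] → (-0.7268, 0, 1.14038)–(-0.7268, 0.7268, 0.96657)  len=0.7473
  (v10,v0,v12) [-+-] → (-0.7268, 0, -1.14038)–(-0.7268, -0.7268, -0.96657)  len=0.7473
  (v11,v13,v3) [--+] → (-0.7268, -0.7268, 0.96657)–(-0.7268, 0, 1.14038)  len=0.7473
  (v12,v0,v14) [-++] → (-0.7268, -0.7268, -0.96657)–(-0.7268, -1.04995, -0.78)  len=0.3731
  (v12,v14,v13) [-+-] → (-0.7268, -1.04995, -0.78)–(-0.7268, -1.04995, 0.406861)  len=1.1869
  (v13,v14,v15) [-++] → (-0.7268, -1.04995, 0.406861)–(-0.7268, -1.04995, 0.78)  len=0.3731
  (v13,v15,v3) [-++] → (-0.7268, -1.04995, 0.78)–(-0.7268, -0.7268, 0.96657)  len=0.3731

Chained into 1 loop(s):
  loop 1: 12 segments, perimeter = 7.6017
Total perimeter = 7.602


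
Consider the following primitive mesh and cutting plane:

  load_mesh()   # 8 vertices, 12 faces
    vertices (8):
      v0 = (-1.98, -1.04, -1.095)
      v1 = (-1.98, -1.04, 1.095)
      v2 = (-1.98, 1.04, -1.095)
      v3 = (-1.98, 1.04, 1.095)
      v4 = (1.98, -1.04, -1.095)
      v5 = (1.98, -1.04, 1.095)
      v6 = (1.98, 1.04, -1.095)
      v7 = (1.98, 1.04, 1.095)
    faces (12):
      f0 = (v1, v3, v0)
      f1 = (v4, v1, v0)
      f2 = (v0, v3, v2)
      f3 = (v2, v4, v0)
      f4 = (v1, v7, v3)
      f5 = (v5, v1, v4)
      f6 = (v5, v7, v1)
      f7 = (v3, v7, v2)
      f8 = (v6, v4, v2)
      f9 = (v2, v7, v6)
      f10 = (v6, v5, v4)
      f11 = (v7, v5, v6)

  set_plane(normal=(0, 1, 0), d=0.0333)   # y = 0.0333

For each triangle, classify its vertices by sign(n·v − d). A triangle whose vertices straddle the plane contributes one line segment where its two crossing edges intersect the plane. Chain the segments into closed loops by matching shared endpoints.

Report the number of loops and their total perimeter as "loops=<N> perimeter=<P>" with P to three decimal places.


Straddling triangles (8 of 12):
  (v1,v3,v0) [-+-] → (-1.98, 0.0333, 1.095)–(-1.98, 0.0333, 0.0350611)  len=1.0599
  (v0,v3,v2) [-++] → (-1.98, 0.0333, 0.0350611)–(-1.98, 0.0333, -1.095)  len=1.1301
  (v2,v4,v0) [+--] → (-0.0633981, 0.0333, -1.095)–(-1.98, 0.0333, -1.095)  len=1.9166
  (v1,v7,v3) [-++] → (0.0633981, 0.0333, 1.095)–(-1.98, 0.0333, 1.095)  len=2.0434
  (v5,v7,v1) [-+-] → (1.98, 0.0333, 1.095)–(0.0633981, 0.0333, 1.095)  len=1.9166
  (v6,v4,v2) [+-+] → (1.98, 0.0333, -1.095)–(-0.0633981, 0.0333, -1.095)  len=2.0434
  (v6,v5,v4) [+--] → (1.98, 0.0333, -0.0350611)–(1.98, 0.0333, -1.095)  len=1.0599
  (v7,v5,v6) [+-+] → (1.98, 0.0333, 1.095)–(1.98, 0.0333, -0.0350611)  len=1.1301

Chained into 1 loop(s):
  loop 1: 8 segments, perimeter = 12.3000
Total perimeter = 12.300

loops=1 perimeter=12.300


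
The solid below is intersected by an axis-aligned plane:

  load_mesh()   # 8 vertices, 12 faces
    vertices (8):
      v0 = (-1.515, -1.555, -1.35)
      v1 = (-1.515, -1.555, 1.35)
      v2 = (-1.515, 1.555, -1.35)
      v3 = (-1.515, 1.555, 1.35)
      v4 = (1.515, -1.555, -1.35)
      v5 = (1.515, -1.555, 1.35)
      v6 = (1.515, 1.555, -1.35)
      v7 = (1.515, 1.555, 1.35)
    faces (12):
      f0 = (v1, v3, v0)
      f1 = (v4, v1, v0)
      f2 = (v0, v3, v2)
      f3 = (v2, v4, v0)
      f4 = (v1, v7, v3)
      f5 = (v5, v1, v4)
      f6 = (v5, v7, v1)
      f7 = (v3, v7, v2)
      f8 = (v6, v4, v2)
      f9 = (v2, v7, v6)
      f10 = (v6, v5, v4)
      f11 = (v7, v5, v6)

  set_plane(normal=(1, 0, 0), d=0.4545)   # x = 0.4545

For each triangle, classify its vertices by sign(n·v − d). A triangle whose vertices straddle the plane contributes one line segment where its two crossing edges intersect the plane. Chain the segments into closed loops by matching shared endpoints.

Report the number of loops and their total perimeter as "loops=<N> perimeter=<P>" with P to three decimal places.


Straddling triangles (8 of 12):
  (v4,v1,v0) [+--] → (0.4545, -1.555, -0.405)–(0.4545, -1.555, -1.35)  len=0.9450
  (v2,v4,v0) [-+-] → (0.4545, -0.4665, -1.35)–(0.4545, -1.555, -1.35)  len=1.0885
  (v1,v7,v3) [-+-] → (0.4545, 0.4665, 1.35)–(0.4545, 1.555, 1.35)  len=1.0885
  (v5,v1,v4) [+-+] → (0.4545, -1.555, 1.35)–(0.4545, -1.555, -0.405)  len=1.7550
  (v5,v7,v1) [++-] → (0.4545, 0.4665, 1.35)–(0.4545, -1.555, 1.35)  len=2.0215
  (v3,v7,v2) [-+-] → (0.4545, 1.555, 1.35)–(0.4545, 1.555, 0.405)  len=0.9450
  (v6,v4,v2) [++-] → (0.4545, -0.4665, -1.35)–(0.4545, 1.555, -1.35)  len=2.0215
  (v2,v7,v6) [-++] → (0.4545, 1.555, 0.405)–(0.4545, 1.555, -1.35)  len=1.7550

Chained into 1 loop(s):
  loop 1: 8 segments, perimeter = 11.6200
Total perimeter = 11.620

loops=1 perimeter=11.620


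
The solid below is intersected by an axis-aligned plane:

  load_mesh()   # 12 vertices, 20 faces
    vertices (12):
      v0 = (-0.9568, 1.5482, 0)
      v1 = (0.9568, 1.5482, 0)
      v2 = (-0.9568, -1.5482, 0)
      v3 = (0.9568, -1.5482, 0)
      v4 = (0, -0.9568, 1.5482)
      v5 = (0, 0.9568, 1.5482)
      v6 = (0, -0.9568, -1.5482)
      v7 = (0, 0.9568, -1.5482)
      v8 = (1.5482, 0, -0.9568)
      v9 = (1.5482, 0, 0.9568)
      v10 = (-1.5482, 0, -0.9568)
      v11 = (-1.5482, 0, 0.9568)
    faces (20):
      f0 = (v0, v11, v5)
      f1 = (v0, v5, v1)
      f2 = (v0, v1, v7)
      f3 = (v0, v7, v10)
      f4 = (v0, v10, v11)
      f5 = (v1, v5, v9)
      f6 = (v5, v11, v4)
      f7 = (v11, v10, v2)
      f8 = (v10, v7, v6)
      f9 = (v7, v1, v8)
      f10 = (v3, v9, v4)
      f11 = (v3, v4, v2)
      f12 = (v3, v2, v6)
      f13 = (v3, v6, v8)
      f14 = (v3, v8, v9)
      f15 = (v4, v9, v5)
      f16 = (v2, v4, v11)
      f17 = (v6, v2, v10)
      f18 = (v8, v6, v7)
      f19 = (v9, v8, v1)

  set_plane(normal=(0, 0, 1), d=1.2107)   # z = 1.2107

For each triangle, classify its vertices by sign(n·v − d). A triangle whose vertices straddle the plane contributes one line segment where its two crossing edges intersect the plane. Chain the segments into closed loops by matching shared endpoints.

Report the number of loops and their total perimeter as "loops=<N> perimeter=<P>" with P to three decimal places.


loops=1 perimeter=6.295

Straddling triangles (8 of 20):
  (v0,v11,v5) [--+] → (-0.883526, 0.410774, 1.2107)–(-0.208578, 1.08572, 1.2107)  len=0.9545
  (v0,v5,v1) [-+-] → (-0.208578, 1.08572, 1.2107)–(0.208578, 1.08572, 1.2107)  len=0.4172
  (v1,v5,v9) [-+-] → (0.208578, 1.08572, 1.2107)–(0.883526, 0.410774, 1.2107)  len=0.9545
  (v5,v11,v4) [+-+] → (-0.883526, 0.410774, 1.2107)–(-0.883526, -0.410774, 1.2107)  len=0.8215
  (v3,v9,v4) [--+] → (0.883526, -0.410774, 1.2107)–(0.208578, -1.08572, 1.2107)  len=0.9545
  (v3,v4,v2) [-+-] → (0.208578, -1.08572, 1.2107)–(-0.208578, -1.08572, 1.2107)  len=0.4172
  (v4,v9,v5) [+-+] → (0.883526, -0.410774, 1.2107)–(0.883526, 0.410774, 1.2107)  len=0.8215
  (v2,v4,v11) [-+-] → (-0.208578, -1.08572, 1.2107)–(-0.883526, -0.410774, 1.2107)  len=0.9545

Chained into 1 loop(s):
  loop 1: 8 segments, perimeter = 6.2955
Total perimeter = 6.295


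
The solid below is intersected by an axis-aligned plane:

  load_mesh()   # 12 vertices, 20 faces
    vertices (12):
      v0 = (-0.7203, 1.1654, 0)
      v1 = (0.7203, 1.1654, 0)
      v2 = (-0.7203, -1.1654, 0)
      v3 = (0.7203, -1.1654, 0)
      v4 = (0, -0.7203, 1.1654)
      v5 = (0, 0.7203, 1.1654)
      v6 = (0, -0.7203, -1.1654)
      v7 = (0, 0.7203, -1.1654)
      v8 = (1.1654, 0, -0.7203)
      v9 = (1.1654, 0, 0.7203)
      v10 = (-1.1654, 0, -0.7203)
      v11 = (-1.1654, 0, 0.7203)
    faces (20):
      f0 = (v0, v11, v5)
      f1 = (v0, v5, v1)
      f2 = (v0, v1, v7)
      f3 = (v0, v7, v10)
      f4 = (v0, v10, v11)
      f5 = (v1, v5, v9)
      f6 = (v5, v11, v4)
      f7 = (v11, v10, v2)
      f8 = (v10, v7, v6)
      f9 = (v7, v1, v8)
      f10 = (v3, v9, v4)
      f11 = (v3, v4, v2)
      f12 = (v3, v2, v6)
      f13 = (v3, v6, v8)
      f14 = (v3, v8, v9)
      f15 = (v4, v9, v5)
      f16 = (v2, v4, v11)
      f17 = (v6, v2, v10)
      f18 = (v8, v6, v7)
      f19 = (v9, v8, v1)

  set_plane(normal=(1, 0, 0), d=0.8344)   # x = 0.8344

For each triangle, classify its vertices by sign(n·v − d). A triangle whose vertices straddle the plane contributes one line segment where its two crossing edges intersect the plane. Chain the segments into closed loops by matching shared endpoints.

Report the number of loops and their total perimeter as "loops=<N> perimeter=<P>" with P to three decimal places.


Straddling triangles (8 of 20):
  (v1,v5,v9) [--+] → (0.8344, 0.204582, 0.846718)–(0.8344, 0.866653, 0.184647)  len=0.9363
  (v7,v1,v8) [--+] → (0.8344, 0.866653, -0.184647)–(0.8344, 0.204582, -0.846718)  len=0.9363
  (v3,v9,v4) [-+-] → (0.8344, -0.866653, 0.184647)–(0.8344, -0.204582, 0.846718)  len=0.9363
  (v3,v6,v8) [--+] → (0.8344, -0.204582, -0.846718)–(0.8344, -0.866653, -0.184647)  len=0.9363
  (v3,v8,v9) [-++] → (0.8344, -0.866653, -0.184647)–(0.8344, -0.866653, 0.184647)  len=0.3693
  (v4,v9,v5) [-+-] → (0.8344, -0.204582, 0.846718)–(0.8344, 0.204582, 0.846718)  len=0.4092
  (v8,v6,v7) [+--] → (0.8344, -0.204582, -0.846718)–(0.8344, 0.204582, -0.846718)  len=0.4092
  (v9,v8,v1) [++-] → (0.8344, 0.866653, -0.184647)–(0.8344, 0.866653, 0.184647)  len=0.3693

Chained into 1 loop(s):
  loop 1: 8 segments, perimeter = 5.3022
Total perimeter = 5.302

loops=1 perimeter=5.302


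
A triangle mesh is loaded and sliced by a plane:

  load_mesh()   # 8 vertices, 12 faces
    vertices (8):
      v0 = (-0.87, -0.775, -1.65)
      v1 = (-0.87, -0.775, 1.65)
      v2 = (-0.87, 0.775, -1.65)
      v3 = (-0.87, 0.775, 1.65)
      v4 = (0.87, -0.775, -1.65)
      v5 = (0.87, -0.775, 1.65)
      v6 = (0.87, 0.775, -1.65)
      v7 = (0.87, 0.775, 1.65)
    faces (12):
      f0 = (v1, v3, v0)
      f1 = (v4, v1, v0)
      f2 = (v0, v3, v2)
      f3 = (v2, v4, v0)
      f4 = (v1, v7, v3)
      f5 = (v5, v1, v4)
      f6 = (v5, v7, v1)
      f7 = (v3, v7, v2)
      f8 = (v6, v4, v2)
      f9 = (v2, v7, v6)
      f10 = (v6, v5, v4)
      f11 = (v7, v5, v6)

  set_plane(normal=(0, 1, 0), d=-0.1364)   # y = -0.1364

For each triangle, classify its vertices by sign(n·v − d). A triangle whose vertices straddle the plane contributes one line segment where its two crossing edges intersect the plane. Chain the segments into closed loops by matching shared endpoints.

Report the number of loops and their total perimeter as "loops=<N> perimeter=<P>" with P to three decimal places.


loops=1 perimeter=10.080

Straddling triangles (8 of 12):
  (v1,v3,v0) [-+-] → (-0.87, -0.1364, 1.65)–(-0.87, -0.1364, -0.2904)  len=1.9404
  (v0,v3,v2) [-++] → (-0.87, -0.1364, -0.2904)–(-0.87, -0.1364, -1.65)  len=1.3596
  (v2,v4,v0) [+--] → (0.15312, -0.1364, -1.65)–(-0.87, -0.1364, -1.65)  len=1.0231
  (v1,v7,v3) [-++] → (-0.15312, -0.1364, 1.65)–(-0.87, -0.1364, 1.65)  len=0.7169
  (v5,v7,v1) [-+-] → (0.87, -0.1364, 1.65)–(-0.15312, -0.1364, 1.65)  len=1.0231
  (v6,v4,v2) [+-+] → (0.87, -0.1364, -1.65)–(0.15312, -0.1364, -1.65)  len=0.7169
  (v6,v5,v4) [+--] → (0.87, -0.1364, 0.2904)–(0.87, -0.1364, -1.65)  len=1.9404
  (v7,v5,v6) [+-+] → (0.87, -0.1364, 1.65)–(0.87, -0.1364, 0.2904)  len=1.3596

Chained into 1 loop(s):
  loop 1: 8 segments, perimeter = 10.0800
Total perimeter = 10.080


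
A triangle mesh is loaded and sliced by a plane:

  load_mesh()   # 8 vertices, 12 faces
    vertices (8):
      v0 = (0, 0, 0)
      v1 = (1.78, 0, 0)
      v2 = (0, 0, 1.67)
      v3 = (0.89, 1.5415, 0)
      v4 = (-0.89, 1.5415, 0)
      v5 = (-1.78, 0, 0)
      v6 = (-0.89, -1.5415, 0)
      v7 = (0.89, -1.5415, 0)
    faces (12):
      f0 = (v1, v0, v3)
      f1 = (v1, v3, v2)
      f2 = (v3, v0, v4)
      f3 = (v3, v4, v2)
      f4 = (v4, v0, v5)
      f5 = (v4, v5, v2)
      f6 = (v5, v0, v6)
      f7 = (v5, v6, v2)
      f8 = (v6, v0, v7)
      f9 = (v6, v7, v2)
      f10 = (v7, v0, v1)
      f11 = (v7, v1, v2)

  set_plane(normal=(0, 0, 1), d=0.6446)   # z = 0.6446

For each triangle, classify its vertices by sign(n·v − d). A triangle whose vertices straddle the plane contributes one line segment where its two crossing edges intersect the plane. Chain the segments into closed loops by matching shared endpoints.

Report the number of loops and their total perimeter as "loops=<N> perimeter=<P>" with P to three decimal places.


Straddling triangles (6 of 12):
  (v1,v3,v2) [--+] → (0.546471, 0.946499, 0.6446)–(1.09294, 0, 0.6446)  len=1.0929
  (v3,v4,v2) [--+] → (-0.546471, 0.946499, 0.6446)–(0.546471, 0.946499, 0.6446)  len=1.0929
  (v4,v5,v2) [--+] → (-1.09294, 0, 0.6446)–(-0.546471, 0.946499, 0.6446)  len=1.0929
  (v5,v6,v2) [--+] → (-0.546471, -0.946499, 0.6446)–(-1.09294, 0, 0.6446)  len=1.0929
  (v6,v7,v2) [--+] → (0.546471, -0.946499, 0.6446)–(-0.546471, -0.946499, 0.6446)  len=1.0929
  (v7,v1,v2) [--+] → (1.09294, 0, 0.6446)–(0.546471, -0.946499, 0.6446)  len=1.0929

Chained into 1 loop(s):
  loop 1: 6 segments, perimeter = 6.5576
Total perimeter = 6.558

loops=1 perimeter=6.558
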